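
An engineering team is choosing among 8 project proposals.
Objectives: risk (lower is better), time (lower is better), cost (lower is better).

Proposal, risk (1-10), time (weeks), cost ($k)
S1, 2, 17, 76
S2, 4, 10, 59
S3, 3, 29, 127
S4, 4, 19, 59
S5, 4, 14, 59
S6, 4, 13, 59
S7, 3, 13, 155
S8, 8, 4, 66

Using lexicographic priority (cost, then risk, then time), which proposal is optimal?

S2

First minimize cost: best is 59, kept {S2, S4, S5, S6}.
Then minimize risk: best is 4, kept {S2, S4, S5, S6}.
Then minimize time: best is 10, kept {S2}.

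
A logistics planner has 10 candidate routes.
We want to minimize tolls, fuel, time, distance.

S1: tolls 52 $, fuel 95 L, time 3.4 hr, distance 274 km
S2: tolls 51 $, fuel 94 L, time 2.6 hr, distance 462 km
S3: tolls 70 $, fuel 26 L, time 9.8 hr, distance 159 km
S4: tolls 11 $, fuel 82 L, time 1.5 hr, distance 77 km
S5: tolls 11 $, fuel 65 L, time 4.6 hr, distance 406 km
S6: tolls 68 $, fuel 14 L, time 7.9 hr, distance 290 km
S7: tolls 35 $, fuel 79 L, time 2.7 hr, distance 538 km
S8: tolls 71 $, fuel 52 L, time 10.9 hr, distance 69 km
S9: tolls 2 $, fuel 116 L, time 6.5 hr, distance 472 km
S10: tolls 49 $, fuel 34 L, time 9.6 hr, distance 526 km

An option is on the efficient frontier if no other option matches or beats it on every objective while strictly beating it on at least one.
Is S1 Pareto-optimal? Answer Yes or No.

S4 vs S1: tolls 11≤52, fuel 82≤95, time 1.5≤3.4, distance 77≤274 — S4 is at least as good on every objective and strictly better on at least one, so S4 dominates S1.

No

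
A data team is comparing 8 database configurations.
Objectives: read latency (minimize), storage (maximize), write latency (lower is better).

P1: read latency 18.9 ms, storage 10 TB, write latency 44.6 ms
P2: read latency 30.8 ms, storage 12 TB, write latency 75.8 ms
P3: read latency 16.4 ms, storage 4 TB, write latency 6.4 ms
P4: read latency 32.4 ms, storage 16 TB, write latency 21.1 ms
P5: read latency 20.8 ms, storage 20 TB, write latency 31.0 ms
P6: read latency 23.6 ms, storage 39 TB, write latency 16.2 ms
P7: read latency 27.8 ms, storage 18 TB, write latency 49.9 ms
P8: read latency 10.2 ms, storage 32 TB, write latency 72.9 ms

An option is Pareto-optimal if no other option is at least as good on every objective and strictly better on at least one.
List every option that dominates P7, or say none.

P5, P6

P5: read latency 20.8≤27.8, storage 20≥18, write latency 31.0≤49.9 — dominates P7.
P6: read latency 23.6≤27.8, storage 39≥18, write latency 16.2≤49.9 — dominates P7.
Others (P1, P2, P3, P4, P8) are each worse than P7 on at least one objective.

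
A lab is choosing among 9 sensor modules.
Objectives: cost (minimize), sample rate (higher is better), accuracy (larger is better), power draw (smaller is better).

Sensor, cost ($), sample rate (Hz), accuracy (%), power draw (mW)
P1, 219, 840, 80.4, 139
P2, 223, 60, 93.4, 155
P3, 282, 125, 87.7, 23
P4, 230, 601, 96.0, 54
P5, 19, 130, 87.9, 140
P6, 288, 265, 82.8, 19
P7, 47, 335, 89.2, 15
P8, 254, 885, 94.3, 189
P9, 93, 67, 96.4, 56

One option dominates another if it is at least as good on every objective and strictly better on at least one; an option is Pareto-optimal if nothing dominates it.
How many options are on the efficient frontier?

6

P1: not dominated.
P2: dominated by P9 (cost 93≤223, sample rate 67≥60, accuracy 96.4≥93.4, power draw 56≤155).
P3: dominated by P7 (cost 47≤282, sample rate 335≥125, accuracy 89.2≥87.7, power draw 15≤23).
P4: not dominated.
P5: not dominated (best cost).
P6: dominated by P7 (cost 47≤288, sample rate 335≥265, accuracy 89.2≥82.8, power draw 15≤19).
P7: not dominated (best power draw).
P8: not dominated (best sample rate).
P9: not dominated (best accuracy).
Pareto-optimal: P1, P4, P5, P7, P8, P9 → 6.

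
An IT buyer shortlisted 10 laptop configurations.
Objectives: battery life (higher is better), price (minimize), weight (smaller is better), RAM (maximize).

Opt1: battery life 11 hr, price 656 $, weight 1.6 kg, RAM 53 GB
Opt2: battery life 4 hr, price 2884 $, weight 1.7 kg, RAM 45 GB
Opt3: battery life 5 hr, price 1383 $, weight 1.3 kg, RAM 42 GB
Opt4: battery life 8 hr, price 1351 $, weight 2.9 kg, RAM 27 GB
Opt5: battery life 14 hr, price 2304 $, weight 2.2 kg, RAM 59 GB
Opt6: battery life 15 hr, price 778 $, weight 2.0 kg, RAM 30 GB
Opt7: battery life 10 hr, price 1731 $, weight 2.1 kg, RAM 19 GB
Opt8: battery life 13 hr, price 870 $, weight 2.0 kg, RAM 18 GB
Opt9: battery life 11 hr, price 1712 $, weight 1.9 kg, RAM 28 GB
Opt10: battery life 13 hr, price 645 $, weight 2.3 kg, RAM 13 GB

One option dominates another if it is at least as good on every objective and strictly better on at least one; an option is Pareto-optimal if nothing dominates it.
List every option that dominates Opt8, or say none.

Opt6: battery life 15≥13, price 778≤870, weight 2.0≤2.0, RAM 30≥18 — dominates Opt8.
Others (Opt1, Opt2, Opt3, Opt4, Opt5, Opt7, Opt9, Opt10) are each worse than Opt8 on at least one objective.

Opt6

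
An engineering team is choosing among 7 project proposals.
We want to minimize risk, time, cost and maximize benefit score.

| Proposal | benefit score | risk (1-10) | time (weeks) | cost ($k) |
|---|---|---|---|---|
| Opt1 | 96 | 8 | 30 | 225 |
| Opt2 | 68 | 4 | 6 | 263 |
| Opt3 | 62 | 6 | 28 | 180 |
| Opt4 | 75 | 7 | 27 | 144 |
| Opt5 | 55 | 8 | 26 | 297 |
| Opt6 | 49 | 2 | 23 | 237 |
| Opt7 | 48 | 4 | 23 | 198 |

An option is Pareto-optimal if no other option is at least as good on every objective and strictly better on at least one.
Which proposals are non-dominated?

Opt1: not dominated (best benefit score).
Opt2: not dominated (best time).
Opt3: not dominated.
Opt4: not dominated (best cost).
Opt5: dominated by Opt2 (benefit score 68≥55, risk 4≤8, time 6≤26, cost 263≤297).
Opt6: not dominated (best risk).
Opt7: not dominated.

Opt1, Opt2, Opt3, Opt4, Opt6, Opt7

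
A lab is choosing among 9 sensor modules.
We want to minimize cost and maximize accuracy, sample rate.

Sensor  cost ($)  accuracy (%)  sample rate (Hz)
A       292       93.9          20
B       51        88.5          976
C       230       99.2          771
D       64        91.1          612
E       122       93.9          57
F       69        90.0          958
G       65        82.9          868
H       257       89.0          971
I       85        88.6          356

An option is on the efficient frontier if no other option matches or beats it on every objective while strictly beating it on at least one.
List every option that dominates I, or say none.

D: cost 64≤85, accuracy 91.1≥88.6, sample rate 612≥356 — dominates I.
F: cost 69≤85, accuracy 90.0≥88.6, sample rate 958≥356 — dominates I.
Others (A, B, C, E, G, H) are each worse than I on at least one objective.

D, F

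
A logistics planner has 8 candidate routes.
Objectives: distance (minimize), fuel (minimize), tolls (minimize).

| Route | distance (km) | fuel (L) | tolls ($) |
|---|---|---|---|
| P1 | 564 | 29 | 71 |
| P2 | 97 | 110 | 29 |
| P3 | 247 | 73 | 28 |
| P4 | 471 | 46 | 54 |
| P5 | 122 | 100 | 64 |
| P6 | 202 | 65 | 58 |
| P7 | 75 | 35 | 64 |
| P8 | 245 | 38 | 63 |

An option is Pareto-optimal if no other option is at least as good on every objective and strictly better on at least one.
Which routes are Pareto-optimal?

P1, P2, P3, P4, P6, P7, P8

P1: not dominated (best fuel).
P2: not dominated.
P3: not dominated (best tolls).
P4: not dominated.
P5: dominated by P7 (distance 75≤122, fuel 35≤100, tolls 64≤64).
P6: not dominated.
P7: not dominated (best distance).
P8: not dominated.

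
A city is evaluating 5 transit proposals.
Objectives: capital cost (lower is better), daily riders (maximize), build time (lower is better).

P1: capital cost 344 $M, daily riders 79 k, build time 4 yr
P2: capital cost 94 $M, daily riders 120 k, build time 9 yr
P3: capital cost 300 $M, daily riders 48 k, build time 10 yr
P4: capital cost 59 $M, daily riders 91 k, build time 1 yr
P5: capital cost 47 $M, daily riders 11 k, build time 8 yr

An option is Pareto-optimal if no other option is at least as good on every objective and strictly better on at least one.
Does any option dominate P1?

P4 vs P1: capital cost 59≤344, daily riders 91≥79, build time 1≤4 — P4 is at least as good on every objective and strictly better on at least one, so P4 dominates P1.

Yes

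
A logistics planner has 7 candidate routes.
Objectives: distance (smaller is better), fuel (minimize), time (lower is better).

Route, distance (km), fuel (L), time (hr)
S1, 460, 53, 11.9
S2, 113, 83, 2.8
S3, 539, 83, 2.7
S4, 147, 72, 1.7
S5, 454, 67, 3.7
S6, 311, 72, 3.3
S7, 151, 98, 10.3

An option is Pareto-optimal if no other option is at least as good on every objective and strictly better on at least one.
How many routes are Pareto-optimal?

4

S1: not dominated (best fuel).
S2: not dominated (best distance).
S3: dominated by S4 (distance 147≤539, fuel 72≤83, time 1.7≤2.7).
S4: not dominated (best time).
S5: not dominated.
S6: dominated by S4 (distance 147≤311, fuel 72≤72, time 1.7≤3.3).
S7: dominated by S2 (distance 113≤151, fuel 83≤98, time 2.8≤10.3).
Pareto-optimal: S1, S2, S4, S5 → 4.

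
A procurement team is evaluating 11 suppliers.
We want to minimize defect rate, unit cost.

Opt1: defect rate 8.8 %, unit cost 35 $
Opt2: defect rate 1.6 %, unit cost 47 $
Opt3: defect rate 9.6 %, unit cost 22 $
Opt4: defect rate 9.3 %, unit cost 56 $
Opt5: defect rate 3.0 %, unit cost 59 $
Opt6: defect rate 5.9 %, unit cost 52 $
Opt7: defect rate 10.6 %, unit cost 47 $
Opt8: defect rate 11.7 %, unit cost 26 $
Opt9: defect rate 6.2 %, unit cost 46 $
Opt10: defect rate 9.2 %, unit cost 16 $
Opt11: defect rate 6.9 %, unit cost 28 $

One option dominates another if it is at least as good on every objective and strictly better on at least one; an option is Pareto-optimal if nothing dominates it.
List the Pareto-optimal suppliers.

Opt1: dominated by Opt11 (defect rate 6.9≤8.8, unit cost 28≤35).
Opt2: not dominated (best defect rate).
Opt3: dominated by Opt10 (defect rate 9.2≤9.6, unit cost 16≤22).
Opt4: dominated by Opt1 (defect rate 8.8≤9.3, unit cost 35≤56).
Opt5: dominated by Opt2 (defect rate 1.6≤3.0, unit cost 47≤59).
Opt6: dominated by Opt2 (defect rate 1.6≤5.9, unit cost 47≤52).
Opt7: dominated by Opt1 (defect rate 8.8≤10.6, unit cost 35≤47).
Opt8: dominated by Opt3 (defect rate 9.6≤11.7, unit cost 22≤26).
Opt9: not dominated.
Opt10: not dominated (best unit cost).
Opt11: not dominated.

Opt2, Opt9, Opt10, Opt11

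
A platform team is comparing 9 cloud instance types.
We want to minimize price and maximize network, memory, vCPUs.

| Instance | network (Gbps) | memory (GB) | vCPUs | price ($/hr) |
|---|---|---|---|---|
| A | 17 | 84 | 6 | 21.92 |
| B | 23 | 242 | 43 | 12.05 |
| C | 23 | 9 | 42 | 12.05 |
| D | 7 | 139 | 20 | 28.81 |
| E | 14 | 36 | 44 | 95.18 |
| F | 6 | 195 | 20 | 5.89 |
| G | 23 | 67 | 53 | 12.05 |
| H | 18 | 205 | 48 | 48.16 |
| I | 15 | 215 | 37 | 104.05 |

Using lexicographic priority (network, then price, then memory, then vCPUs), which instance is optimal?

First maximize network: best is 23, kept {B, C, G}.
Then minimize price: best is 12.05, kept {B, C, G}.
Then maximize memory: best is 242, kept {B}.

B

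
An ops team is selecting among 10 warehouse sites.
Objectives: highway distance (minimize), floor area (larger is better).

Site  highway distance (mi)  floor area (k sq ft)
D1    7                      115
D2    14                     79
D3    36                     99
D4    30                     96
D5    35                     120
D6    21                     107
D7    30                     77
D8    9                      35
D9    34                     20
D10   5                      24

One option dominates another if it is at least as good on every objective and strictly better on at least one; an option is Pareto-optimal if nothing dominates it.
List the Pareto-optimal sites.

D1, D5, D10

D1: not dominated.
D2: dominated by D1 (highway distance 7≤14, floor area 115≥79).
D3: dominated by D1 (highway distance 7≤36, floor area 115≥99).
D4: dominated by D1 (highway distance 7≤30, floor area 115≥96).
D5: not dominated (best floor area).
D6: dominated by D1 (highway distance 7≤21, floor area 115≥107).
D7: dominated by D1 (highway distance 7≤30, floor area 115≥77).
D8: dominated by D1 (highway distance 7≤9, floor area 115≥35).
D9: dominated by D1 (highway distance 7≤34, floor area 115≥20).
D10: not dominated (best highway distance).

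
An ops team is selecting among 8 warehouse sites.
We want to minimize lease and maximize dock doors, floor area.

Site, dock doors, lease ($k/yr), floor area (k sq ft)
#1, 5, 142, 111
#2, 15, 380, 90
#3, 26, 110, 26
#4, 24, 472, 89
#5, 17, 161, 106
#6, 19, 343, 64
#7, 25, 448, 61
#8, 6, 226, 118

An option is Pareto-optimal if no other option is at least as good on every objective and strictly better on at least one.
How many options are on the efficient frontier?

7

#1: not dominated.
#2: dominated by #5 (dock doors 17≥15, lease 161≤380, floor area 106≥90).
#3: not dominated (best dock doors).
#4: not dominated.
#5: not dominated.
#6: not dominated.
#7: not dominated.
#8: not dominated (best floor area).
Pareto-optimal: #1, #3, #4, #5, #6, #7, #8 → 7.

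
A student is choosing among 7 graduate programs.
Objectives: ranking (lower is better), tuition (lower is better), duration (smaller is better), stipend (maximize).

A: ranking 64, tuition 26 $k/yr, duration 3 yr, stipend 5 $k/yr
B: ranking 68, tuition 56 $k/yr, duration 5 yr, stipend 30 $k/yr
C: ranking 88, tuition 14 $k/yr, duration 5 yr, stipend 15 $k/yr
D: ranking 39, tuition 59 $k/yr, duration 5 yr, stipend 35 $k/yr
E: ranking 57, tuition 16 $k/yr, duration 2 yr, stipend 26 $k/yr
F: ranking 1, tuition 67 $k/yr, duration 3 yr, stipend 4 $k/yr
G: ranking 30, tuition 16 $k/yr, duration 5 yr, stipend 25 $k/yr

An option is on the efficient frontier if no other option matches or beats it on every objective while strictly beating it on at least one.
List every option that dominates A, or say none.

E: ranking 57≤64, tuition 16≤26, duration 2≤3, stipend 26≥5 — dominates A.
Others (B, C, D, F, G) are each worse than A on at least one objective.

E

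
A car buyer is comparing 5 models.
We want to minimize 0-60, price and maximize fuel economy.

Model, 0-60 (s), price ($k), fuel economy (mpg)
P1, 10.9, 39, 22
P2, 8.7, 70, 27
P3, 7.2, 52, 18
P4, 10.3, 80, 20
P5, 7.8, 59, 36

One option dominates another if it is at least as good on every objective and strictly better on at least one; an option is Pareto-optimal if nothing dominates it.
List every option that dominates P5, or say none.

none

P1: worse on 0-60 (10.9 vs 7.8).
P2: worse on 0-60 (8.7 vs 7.8).
P3: worse on fuel economy (18 vs 36).
P4: worse on 0-60 (10.3 vs 7.8).
No option dominates P5.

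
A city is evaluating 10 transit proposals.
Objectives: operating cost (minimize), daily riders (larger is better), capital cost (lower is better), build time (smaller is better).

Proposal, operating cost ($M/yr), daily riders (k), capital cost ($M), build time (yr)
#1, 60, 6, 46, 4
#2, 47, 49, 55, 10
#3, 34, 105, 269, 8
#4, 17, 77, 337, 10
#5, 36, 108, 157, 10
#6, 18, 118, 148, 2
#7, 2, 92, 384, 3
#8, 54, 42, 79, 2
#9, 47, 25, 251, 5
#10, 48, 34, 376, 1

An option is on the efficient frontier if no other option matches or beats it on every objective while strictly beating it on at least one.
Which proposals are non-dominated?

#1, #2, #4, #6, #7, #8, #10

#1: not dominated (best capital cost).
#2: not dominated.
#3: dominated by #6 (operating cost 18≤34, daily riders 118≥105, capital cost 148≤269, build time 2≤8).
#4: not dominated.
#5: dominated by #6 (operating cost 18≤36, daily riders 118≥108, capital cost 148≤157, build time 2≤10).
#6: not dominated (best daily riders).
#7: not dominated (best operating cost).
#8: not dominated.
#9: dominated by #6 (operating cost 18≤47, daily riders 118≥25, capital cost 148≤251, build time 2≤5).
#10: not dominated (best build time).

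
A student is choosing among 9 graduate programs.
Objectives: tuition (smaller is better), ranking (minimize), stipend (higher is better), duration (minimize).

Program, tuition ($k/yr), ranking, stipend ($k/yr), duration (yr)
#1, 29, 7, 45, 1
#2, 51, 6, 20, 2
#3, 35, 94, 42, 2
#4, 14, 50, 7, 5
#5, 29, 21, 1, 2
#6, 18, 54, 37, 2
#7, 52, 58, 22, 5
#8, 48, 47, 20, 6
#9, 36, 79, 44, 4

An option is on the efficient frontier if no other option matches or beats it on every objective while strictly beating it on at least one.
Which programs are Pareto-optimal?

#1: not dominated (best stipend).
#2: not dominated (best ranking).
#3: dominated by #1 (tuition 29≤35, ranking 7≤94, stipend 45≥42, duration 1≤2).
#4: not dominated (best tuition).
#5: dominated by #1 (tuition 29≤29, ranking 7≤21, stipend 45≥1, duration 1≤2).
#6: not dominated.
#7: dominated by #1 (tuition 29≤52, ranking 7≤58, stipend 45≥22, duration 1≤5).
#8: dominated by #1 (tuition 29≤48, ranking 7≤47, stipend 45≥20, duration 1≤6).
#9: dominated by #1 (tuition 29≤36, ranking 7≤79, stipend 45≥44, duration 1≤4).

#1, #2, #4, #6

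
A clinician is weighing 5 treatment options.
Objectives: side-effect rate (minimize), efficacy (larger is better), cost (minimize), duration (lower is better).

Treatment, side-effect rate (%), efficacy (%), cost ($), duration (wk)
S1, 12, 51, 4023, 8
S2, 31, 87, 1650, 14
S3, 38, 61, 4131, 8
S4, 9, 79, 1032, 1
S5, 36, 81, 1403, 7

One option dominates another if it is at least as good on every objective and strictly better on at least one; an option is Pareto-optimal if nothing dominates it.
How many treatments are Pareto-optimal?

3

S1: dominated by S4 (side-effect rate 9≤12, efficacy 79≥51, cost 1032≤4023, duration 1≤8).
S2: not dominated (best efficacy).
S3: dominated by S4 (side-effect rate 9≤38, efficacy 79≥61, cost 1032≤4131, duration 1≤8).
S4: not dominated (best side-effect rate).
S5: not dominated.
Pareto-optimal: S2, S4, S5 → 3.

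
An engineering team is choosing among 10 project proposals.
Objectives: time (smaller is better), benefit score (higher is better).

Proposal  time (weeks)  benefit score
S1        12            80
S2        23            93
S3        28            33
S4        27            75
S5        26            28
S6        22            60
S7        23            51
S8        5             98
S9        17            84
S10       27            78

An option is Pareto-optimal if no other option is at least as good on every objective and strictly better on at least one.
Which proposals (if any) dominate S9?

S8: time 5≤17, benefit score 98≥84 — dominates S9.
Others (S1, S2, S3, S4, S5, S6, S7, S10) are each worse than S9 on at least one objective.

S8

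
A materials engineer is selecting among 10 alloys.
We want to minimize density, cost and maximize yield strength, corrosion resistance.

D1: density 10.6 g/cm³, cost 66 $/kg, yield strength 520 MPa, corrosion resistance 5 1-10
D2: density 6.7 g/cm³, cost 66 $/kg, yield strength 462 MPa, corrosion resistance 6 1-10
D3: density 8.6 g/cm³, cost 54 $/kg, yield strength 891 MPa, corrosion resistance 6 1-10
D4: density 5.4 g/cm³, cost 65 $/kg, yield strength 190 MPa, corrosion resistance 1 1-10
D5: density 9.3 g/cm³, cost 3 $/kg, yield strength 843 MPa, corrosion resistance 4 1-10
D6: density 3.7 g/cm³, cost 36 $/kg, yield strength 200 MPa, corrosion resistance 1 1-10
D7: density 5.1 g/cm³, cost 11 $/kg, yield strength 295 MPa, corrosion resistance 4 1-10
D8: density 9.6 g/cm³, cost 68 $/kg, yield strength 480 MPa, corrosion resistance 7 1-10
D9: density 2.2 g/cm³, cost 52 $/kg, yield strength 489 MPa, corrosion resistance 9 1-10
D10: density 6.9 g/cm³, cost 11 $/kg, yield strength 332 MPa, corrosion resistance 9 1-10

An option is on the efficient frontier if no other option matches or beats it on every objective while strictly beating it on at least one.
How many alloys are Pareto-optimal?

D1: dominated by D3 (density 8.6≤10.6, cost 54≤66, yield strength 891≥520, corrosion resistance 6≥5).
D2: dominated by D9 (density 2.2≤6.7, cost 52≤66, yield strength 489≥462, corrosion resistance 9≥6).
D3: not dominated (best yield strength).
D4: dominated by D6 (density 3.7≤5.4, cost 36≤65, yield strength 200≥190, corrosion resistance 1≥1).
D5: not dominated (best cost).
D6: not dominated.
D7: not dominated.
D8: dominated by D9 (density 2.2≤9.6, cost 52≤68, yield strength 489≥480, corrosion resistance 9≥7).
D9: not dominated (best density).
D10: not dominated.
Pareto-optimal: D3, D5, D6, D7, D9, D10 → 6.

6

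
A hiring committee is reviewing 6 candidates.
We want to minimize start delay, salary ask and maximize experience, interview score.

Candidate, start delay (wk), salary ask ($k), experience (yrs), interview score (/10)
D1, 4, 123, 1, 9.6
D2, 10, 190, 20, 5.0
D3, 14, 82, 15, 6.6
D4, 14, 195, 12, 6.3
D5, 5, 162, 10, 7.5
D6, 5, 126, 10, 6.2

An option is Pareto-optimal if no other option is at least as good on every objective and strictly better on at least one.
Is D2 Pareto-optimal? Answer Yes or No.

Yes

D1: worse on experience (1 vs 20).
D3: worse on start delay (14 vs 10).
D4: worse on start delay (14 vs 10).
D5: worse on experience (10 vs 20).
D6: worse on experience (10 vs 20).
No option is at least as good as D2 on every objective and strictly better on one.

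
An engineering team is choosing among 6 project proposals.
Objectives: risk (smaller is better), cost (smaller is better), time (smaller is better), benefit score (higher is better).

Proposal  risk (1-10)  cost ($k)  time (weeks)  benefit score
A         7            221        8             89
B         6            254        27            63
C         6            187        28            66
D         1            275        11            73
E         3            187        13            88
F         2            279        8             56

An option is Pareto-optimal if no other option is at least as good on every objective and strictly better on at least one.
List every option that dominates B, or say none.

E

E: risk 3≤6, cost 187≤254, time 13≤27, benefit score 88≥63 — dominates B.
Others (A, C, D, F) are each worse than B on at least one objective.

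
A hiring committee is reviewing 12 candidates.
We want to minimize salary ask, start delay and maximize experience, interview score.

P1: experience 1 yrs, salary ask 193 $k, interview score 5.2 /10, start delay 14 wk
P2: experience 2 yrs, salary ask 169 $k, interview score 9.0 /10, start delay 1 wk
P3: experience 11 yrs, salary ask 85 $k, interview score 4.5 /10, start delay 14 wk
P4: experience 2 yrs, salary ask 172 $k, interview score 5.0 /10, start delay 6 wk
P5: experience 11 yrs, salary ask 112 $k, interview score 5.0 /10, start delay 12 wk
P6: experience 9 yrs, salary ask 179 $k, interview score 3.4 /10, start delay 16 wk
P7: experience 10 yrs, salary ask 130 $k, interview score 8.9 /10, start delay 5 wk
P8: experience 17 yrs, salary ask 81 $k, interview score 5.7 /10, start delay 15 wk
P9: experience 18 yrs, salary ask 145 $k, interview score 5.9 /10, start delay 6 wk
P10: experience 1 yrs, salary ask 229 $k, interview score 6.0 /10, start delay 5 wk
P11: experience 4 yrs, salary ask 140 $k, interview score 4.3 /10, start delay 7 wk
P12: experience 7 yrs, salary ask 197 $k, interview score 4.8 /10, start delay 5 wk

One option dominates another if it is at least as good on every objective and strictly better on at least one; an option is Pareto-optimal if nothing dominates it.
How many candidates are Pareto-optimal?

6

P1: dominated by P2 (experience 2≥1, salary ask 169≤193, interview score 9.0≥5.2, start delay 1≤14).
P2: not dominated (best interview score).
P3: not dominated.
P4: dominated by P2 (experience 2≥2, salary ask 169≤172, interview score 9.0≥5.0, start delay 1≤6).
P5: not dominated.
P6: dominated by P3 (experience 11≥9, salary ask 85≤179, interview score 4.5≥3.4, start delay 14≤16).
P7: not dominated.
P8: not dominated (best salary ask).
P9: not dominated (best experience).
P10: dominated by P2 (experience 2≥1, salary ask 169≤229, interview score 9.0≥6.0, start delay 1≤5).
P11: dominated by P7 (experience 10≥4, salary ask 130≤140, interview score 8.9≥4.3, start delay 5≤7).
P12: dominated by P7 (experience 10≥7, salary ask 130≤197, interview score 8.9≥4.8, start delay 5≤5).
Pareto-optimal: P2, P3, P5, P7, P8, P9 → 6.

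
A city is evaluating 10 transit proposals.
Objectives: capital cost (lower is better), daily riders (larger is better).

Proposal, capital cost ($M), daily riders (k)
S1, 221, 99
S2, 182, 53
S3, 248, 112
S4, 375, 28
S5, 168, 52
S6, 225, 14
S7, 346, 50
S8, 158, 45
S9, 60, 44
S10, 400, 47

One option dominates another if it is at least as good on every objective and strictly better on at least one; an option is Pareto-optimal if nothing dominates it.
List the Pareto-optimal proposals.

S1, S2, S3, S5, S8, S9

S1: not dominated.
S2: not dominated.
S3: not dominated (best daily riders).
S4: dominated by S1 (capital cost 221≤375, daily riders 99≥28).
S5: not dominated.
S6: dominated by S1 (capital cost 221≤225, daily riders 99≥14).
S7: dominated by S1 (capital cost 221≤346, daily riders 99≥50).
S8: not dominated.
S9: not dominated (best capital cost).
S10: dominated by S1 (capital cost 221≤400, daily riders 99≥47).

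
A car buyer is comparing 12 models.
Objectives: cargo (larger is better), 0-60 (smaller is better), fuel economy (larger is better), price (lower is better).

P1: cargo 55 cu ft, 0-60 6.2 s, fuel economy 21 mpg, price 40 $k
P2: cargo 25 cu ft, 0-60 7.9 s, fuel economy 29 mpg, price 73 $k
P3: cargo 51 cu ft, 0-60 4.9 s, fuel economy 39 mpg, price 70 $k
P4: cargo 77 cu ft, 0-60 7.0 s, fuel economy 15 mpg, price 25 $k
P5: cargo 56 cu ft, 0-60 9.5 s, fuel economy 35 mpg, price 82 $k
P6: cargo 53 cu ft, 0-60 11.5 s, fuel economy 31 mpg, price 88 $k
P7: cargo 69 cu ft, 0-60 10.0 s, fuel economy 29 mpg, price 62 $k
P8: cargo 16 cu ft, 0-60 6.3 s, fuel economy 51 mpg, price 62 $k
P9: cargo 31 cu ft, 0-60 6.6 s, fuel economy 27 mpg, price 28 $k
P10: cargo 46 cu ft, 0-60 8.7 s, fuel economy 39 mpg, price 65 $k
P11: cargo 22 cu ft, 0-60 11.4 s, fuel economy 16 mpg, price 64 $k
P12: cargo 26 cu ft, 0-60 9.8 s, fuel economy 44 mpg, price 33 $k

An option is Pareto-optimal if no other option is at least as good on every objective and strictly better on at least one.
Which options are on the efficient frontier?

P1: not dominated.
P2: dominated by P3 (cargo 51≥25, 0-60 4.9≤7.9, fuel economy 39≥29, price 70≤73).
P3: not dominated (best 0-60).
P4: not dominated (best cargo).
P5: not dominated.
P6: dominated by P5 (cargo 56≥53, 0-60 9.5≤11.5, fuel economy 35≥31, price 82≤88).
P7: not dominated.
P8: not dominated (best fuel economy).
P9: not dominated.
P10: not dominated.
P11: dominated by P1 (cargo 55≥22, 0-60 6.2≤11.4, fuel economy 21≥16, price 40≤64).
P12: not dominated.

P1, P3, P4, P5, P7, P8, P9, P10, P12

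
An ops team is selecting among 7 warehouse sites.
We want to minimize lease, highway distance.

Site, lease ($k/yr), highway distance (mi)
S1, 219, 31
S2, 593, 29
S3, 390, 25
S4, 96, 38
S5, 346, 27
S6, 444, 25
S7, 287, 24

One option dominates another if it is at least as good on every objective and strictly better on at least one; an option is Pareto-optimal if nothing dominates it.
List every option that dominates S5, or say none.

S7: lease 287≤346, highway distance 24≤27 — dominates S5.
Others (S1, S2, S3, S4, S6) are each worse than S5 on at least one objective.

S7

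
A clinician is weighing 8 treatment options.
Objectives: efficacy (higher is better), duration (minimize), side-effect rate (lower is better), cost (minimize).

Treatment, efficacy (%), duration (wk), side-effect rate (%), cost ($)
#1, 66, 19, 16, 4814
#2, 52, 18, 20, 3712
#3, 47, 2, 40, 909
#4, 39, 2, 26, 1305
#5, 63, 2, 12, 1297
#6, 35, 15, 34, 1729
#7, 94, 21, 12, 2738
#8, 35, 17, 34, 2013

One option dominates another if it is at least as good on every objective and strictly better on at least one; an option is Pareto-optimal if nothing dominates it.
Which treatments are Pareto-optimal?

#1: not dominated.
#2: dominated by #5 (efficacy 63≥52, duration 2≤18, side-effect rate 12≤20, cost 1297≤3712).
#3: not dominated (best cost).
#4: dominated by #5 (efficacy 63≥39, duration 2≤2, side-effect rate 12≤26, cost 1297≤1305).
#5: not dominated.
#6: dominated by #4 (efficacy 39≥35, duration 2≤15, side-effect rate 26≤34, cost 1305≤1729).
#7: not dominated (best efficacy).
#8: dominated by #4 (efficacy 39≥35, duration 2≤17, side-effect rate 26≤34, cost 1305≤2013).

#1, #3, #5, #7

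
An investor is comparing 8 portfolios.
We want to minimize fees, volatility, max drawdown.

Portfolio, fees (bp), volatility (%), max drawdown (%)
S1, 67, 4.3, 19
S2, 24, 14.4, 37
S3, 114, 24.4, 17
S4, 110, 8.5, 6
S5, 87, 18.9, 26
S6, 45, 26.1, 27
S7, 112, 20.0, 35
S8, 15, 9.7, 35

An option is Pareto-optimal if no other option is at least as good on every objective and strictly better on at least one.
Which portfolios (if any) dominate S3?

S4

S4: fees 110≤114, volatility 8.5≤24.4, max drawdown 6≤17 — dominates S3.
Others (S1, S2, S5, S6, S7, S8) are each worse than S3 on at least one objective.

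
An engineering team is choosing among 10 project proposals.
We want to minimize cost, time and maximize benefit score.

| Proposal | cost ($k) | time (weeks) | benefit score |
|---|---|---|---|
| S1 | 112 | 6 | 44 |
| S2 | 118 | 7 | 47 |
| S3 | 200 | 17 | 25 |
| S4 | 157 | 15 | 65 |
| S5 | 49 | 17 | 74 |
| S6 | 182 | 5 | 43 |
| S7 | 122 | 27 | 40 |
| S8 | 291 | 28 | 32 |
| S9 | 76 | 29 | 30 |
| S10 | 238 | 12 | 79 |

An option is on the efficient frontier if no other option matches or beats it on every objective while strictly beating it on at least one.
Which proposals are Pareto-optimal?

S1, S2, S4, S5, S6, S10

S1: not dominated.
S2: not dominated.
S3: dominated by S1 (cost 112≤200, time 6≤17, benefit score 44≥25).
S4: not dominated.
S5: not dominated (best cost).
S6: not dominated (best time).
S7: dominated by S1 (cost 112≤122, time 6≤27, benefit score 44≥40).
S8: dominated by S1 (cost 112≤291, time 6≤28, benefit score 44≥32).
S9: dominated by S5 (cost 49≤76, time 17≤29, benefit score 74≥30).
S10: not dominated (best benefit score).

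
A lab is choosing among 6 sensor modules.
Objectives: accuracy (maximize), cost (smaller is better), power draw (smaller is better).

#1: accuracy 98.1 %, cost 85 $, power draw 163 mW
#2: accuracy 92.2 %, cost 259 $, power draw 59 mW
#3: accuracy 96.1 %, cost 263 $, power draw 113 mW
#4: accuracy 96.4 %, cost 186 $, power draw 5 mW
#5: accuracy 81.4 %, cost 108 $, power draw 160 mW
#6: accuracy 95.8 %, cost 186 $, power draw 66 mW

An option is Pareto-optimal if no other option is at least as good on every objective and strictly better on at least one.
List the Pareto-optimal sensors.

#1: not dominated (best accuracy).
#2: dominated by #4 (accuracy 96.4≥92.2, cost 186≤259, power draw 5≤59).
#3: dominated by #4 (accuracy 96.4≥96.1, cost 186≤263, power draw 5≤113).
#4: not dominated (best power draw).
#5: not dominated.
#6: dominated by #4 (accuracy 96.4≥95.8, cost 186≤186, power draw 5≤66).

#1, #4, #5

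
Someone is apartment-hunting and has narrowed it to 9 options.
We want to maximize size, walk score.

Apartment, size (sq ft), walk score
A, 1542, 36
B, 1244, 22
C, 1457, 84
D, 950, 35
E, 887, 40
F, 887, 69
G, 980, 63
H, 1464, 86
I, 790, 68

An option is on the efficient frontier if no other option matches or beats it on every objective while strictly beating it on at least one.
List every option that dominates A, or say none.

none

B: worse on size (1244 vs 1542).
C: worse on size (1457 vs 1542).
D: worse on size (950 vs 1542).
E: worse on size (887 vs 1542).
F: worse on size (887 vs 1542).
G: worse on size (980 vs 1542).
H: worse on size (1464 vs 1542).
I: worse on size (790 vs 1542).
No option dominates A.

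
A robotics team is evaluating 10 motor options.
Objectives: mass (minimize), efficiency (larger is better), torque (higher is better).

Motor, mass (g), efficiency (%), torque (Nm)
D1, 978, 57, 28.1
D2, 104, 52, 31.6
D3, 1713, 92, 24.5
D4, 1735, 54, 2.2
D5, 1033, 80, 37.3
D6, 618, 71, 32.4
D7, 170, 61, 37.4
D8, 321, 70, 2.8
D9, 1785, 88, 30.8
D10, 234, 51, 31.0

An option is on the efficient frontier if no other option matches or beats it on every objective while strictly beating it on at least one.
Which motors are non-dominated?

D1: dominated by D6 (mass 618≤978, efficiency 71≥57, torque 32.4≥28.1).
D2: not dominated (best mass).
D3: not dominated (best efficiency).
D4: dominated by D1 (mass 978≤1735, efficiency 57≥54, torque 28.1≥2.2).
D5: not dominated.
D6: not dominated.
D7: not dominated (best torque).
D8: not dominated.
D9: not dominated.
D10: dominated by D2 (mass 104≤234, efficiency 52≥51, torque 31.6≥31.0).

D2, D3, D5, D6, D7, D8, D9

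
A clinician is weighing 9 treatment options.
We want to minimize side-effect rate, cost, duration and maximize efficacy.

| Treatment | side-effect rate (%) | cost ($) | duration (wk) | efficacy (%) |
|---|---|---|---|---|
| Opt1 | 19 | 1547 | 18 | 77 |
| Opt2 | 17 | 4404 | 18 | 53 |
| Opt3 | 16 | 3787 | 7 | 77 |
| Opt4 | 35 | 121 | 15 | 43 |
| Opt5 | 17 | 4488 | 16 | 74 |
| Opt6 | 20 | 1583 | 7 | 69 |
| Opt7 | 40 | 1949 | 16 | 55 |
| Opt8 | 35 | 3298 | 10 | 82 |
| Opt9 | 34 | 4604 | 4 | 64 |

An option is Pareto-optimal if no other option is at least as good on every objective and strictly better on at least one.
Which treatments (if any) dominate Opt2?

Opt3: side-effect rate 16≤17, cost 3787≤4404, duration 7≤18, efficacy 77≥53 — dominates Opt2.
Others (Opt1, Opt4, Opt5, Opt6, Opt7, Opt8, Opt9) are each worse than Opt2 on at least one objective.

Opt3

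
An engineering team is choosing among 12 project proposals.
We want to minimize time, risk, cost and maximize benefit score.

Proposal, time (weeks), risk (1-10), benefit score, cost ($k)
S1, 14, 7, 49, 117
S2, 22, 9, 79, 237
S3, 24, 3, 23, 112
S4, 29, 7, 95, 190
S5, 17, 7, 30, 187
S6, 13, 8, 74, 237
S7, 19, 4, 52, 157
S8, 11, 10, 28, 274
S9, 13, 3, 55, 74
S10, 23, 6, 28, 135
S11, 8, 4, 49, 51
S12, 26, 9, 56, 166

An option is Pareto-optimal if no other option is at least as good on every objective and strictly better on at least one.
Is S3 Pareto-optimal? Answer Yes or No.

S9 vs S3: time 13≤24, risk 3≤3, benefit score 55≥23, cost 74≤112 — S9 is at least as good on every objective and strictly better on at least one, so S9 dominates S3.

No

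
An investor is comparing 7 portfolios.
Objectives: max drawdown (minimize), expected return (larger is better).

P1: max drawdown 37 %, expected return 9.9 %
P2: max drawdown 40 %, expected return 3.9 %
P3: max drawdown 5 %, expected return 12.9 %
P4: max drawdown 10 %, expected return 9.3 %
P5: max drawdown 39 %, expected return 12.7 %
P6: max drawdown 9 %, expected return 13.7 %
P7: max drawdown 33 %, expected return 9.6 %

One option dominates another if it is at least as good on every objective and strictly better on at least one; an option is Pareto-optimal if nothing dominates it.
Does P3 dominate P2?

P3 vs P2: max drawdown 5≤40, expected return 12.9≥3.9 — P3 is at least as good on every objective with at least one strict improvement.

Yes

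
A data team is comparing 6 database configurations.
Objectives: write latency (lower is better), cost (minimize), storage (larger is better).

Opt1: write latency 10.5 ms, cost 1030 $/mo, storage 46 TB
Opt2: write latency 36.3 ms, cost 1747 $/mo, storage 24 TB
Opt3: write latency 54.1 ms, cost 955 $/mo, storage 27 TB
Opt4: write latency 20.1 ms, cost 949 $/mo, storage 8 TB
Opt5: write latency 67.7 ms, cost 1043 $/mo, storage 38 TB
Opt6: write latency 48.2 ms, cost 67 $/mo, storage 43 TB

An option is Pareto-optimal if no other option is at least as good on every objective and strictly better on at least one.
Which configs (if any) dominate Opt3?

Opt6

Opt6: write latency 48.2≤54.1, cost 67≤955, storage 43≥27 — dominates Opt3.
Others (Opt1, Opt2, Opt4, Opt5) are each worse than Opt3 on at least one objective.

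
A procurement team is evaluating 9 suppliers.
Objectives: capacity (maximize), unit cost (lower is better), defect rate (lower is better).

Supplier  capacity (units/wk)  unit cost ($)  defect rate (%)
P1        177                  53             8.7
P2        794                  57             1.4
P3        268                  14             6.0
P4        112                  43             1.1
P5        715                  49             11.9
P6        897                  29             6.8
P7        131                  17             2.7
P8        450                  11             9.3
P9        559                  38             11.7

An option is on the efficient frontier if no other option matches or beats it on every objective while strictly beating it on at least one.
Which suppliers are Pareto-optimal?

P1: dominated by P3 (capacity 268≥177, unit cost 14≤53, defect rate 6.0≤8.7).
P2: not dominated.
P3: not dominated.
P4: not dominated (best defect rate).
P5: dominated by P6 (capacity 897≥715, unit cost 29≤49, defect rate 6.8≤11.9).
P6: not dominated (best capacity).
P7: not dominated.
P8: not dominated (best unit cost).
P9: dominated by P6 (capacity 897≥559, unit cost 29≤38, defect rate 6.8≤11.7).

P2, P3, P4, P6, P7, P8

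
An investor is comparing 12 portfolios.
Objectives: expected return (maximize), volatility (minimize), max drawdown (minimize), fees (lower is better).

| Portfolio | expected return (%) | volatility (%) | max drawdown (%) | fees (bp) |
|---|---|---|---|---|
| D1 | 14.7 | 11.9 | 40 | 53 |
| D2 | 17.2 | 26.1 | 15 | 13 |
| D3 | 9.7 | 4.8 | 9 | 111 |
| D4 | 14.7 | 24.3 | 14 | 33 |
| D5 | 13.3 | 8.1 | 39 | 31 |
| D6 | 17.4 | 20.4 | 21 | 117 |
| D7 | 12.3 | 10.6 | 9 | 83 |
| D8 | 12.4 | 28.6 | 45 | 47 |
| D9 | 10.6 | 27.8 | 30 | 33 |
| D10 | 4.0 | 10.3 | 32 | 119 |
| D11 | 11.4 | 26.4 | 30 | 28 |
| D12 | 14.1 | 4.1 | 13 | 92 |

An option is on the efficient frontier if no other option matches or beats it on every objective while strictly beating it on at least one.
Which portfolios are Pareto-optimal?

D1: not dominated.
D2: not dominated (best fees).
D3: not dominated.
D4: not dominated.
D5: not dominated.
D6: not dominated (best expected return).
D7: not dominated.
D8: dominated by D2 (expected return 17.2≥12.4, volatility 26.1≤28.6, max drawdown 15≤45, fees 13≤47).
D9: dominated by D2 (expected return 17.2≥10.6, volatility 26.1≤27.8, max drawdown 15≤30, fees 13≤33).
D10: dominated by D3 (expected return 9.7≥4.0, volatility 4.8≤10.3, max drawdown 9≤32, fees 111≤119).
D11: dominated by D2 (expected return 17.2≥11.4, volatility 26.1≤26.4, max drawdown 15≤30, fees 13≤28).
D12: not dominated (best volatility).

D1, D2, D3, D4, D5, D6, D7, D12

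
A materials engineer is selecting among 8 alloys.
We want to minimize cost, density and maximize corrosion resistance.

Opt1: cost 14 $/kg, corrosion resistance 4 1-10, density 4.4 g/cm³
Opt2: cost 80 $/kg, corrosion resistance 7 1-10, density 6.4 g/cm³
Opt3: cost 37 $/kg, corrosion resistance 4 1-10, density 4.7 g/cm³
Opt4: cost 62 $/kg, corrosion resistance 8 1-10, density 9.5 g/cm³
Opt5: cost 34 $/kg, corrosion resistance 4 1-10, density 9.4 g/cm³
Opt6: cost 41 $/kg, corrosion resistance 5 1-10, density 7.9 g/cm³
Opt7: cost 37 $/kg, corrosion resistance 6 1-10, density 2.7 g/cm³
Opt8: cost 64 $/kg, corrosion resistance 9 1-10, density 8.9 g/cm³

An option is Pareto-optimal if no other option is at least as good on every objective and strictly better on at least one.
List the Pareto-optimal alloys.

Opt1, Opt2, Opt4, Opt7, Opt8

Opt1: not dominated (best cost).
Opt2: not dominated.
Opt3: dominated by Opt1 (cost 14≤37, corrosion resistance 4≥4, density 4.4≤4.7).
Opt4: not dominated.
Opt5: dominated by Opt1 (cost 14≤34, corrosion resistance 4≥4, density 4.4≤9.4).
Opt6: dominated by Opt7 (cost 37≤41, corrosion resistance 6≥5, density 2.7≤7.9).
Opt7: not dominated (best density).
Opt8: not dominated (best corrosion resistance).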